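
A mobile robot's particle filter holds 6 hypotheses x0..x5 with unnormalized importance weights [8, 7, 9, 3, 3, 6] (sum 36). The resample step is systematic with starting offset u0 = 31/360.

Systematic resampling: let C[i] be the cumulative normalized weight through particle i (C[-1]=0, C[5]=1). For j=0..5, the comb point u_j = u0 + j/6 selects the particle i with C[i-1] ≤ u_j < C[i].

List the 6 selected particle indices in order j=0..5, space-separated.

C = [2/9, 5/12, 2/3, 3/4, 5/6, 1]
j=0: u_0=31/360 ∈ [0, 2/9) → index 0
j=1: u_1=91/360 ∈ [2/9, 5/12) → index 1
j=2: u_2=151/360 ∈ [5/12, 2/3) → index 2
j=3: u_3=211/360 ∈ [5/12, 2/3) → index 2
j=4: u_4=271/360 ∈ [3/4, 5/6) → index 4
j=5: u_5=331/360 ∈ [5/6, 1) → index 5

0 1 2 2 4 5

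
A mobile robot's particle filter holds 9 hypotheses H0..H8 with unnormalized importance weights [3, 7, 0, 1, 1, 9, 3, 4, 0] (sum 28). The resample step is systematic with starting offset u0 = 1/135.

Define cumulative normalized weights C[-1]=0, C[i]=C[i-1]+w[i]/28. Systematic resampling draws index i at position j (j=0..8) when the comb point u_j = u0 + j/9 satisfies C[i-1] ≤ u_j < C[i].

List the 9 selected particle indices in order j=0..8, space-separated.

C = [3/28, 5/14, 5/14, 11/28, 3/7, 3/4, 6/7, 1, 1]
j=0: u_0=1/135 ∈ [0, 3/28) → index 0
j=1: u_1=16/135 ∈ [3/28, 5/14) → index 1
j=2: u_2=31/135 ∈ [3/28, 5/14) → index 1
j=3: u_3=46/135 ∈ [3/28, 5/14) → index 1
j=4: u_4=61/135 ∈ [3/7, 3/4) → index 5
j=5: u_5=76/135 ∈ [3/7, 3/4) → index 5
j=6: u_6=91/135 ∈ [3/7, 3/4) → index 5
j=7: u_7=106/135 ∈ [3/4, 6/7) → index 6
j=8: u_8=121/135 ∈ [6/7, 1) → index 7

0 1 1 1 5 5 5 6 7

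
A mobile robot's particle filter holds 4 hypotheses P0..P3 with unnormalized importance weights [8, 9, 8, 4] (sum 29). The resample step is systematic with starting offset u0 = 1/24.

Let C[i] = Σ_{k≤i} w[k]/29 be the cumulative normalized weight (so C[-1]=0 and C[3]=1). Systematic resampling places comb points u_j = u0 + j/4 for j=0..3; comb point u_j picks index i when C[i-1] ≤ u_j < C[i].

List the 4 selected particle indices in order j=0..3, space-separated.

0 1 1 2

C = [8/29, 17/29, 25/29, 1]
j=0: u_0=1/24 ∈ [0, 8/29) → index 0
j=1: u_1=7/24 ∈ [8/29, 17/29) → index 1
j=2: u_2=13/24 ∈ [8/29, 17/29) → index 1
j=3: u_3=19/24 ∈ [17/29, 25/29) → index 2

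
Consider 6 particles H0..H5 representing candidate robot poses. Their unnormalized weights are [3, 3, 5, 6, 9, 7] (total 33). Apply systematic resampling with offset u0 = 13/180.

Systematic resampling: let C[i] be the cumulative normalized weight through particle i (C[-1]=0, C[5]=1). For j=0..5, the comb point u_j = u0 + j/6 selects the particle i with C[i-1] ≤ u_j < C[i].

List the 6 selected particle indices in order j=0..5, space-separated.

C = [1/11, 2/11, 1/3, 17/33, 26/33, 1]
j=0: u_0=13/180 ∈ [0, 1/11) → index 0
j=1: u_1=43/180 ∈ [2/11, 1/3) → index 2
j=2: u_2=73/180 ∈ [1/3, 17/33) → index 3
j=3: u_3=103/180 ∈ [17/33, 26/33) → index 4
j=4: u_4=133/180 ∈ [17/33, 26/33) → index 4
j=5: u_5=163/180 ∈ [26/33, 1) → index 5

0 2 3 4 4 5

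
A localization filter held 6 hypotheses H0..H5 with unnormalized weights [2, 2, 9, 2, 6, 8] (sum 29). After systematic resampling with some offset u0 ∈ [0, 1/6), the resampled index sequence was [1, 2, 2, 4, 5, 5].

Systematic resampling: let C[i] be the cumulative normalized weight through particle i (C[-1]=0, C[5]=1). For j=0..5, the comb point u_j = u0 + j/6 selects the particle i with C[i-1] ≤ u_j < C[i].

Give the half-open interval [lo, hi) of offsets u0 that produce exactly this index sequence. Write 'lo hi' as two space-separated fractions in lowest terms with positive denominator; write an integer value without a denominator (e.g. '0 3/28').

C = [2/29, 4/29, 13/29, 15/29, 21/29, 1]
j=0 picked index 1: u0 ∈ [2/29, 4/29)
j=1 picked index 2: u0 ∈ [-5/174, 49/174)
j=2 picked index 2: u0 ∈ [-17/87, 10/87)
j=3 picked index 4: u0 ∈ [1/58, 13/58)
j=4 picked index 5: u0 ∈ [5/87, 1/3)
j=5 picked index 5: u0 ∈ [-19/174, 1/6)
intersection: [2/29, 10/87)

2/29 10/87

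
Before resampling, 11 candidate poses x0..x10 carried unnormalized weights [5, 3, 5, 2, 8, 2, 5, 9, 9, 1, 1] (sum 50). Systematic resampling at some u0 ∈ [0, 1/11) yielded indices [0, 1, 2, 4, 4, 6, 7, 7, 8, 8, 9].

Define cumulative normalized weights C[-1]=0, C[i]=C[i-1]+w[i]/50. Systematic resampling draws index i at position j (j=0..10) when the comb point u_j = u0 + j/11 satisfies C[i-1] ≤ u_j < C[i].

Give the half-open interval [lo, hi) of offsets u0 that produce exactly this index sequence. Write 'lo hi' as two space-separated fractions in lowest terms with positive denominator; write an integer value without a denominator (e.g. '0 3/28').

3/55 19/275

C = [1/10, 4/25, 13/50, 3/10, 23/50, 1/2, 3/5, 39/50, 24/25, 49/50, 1]
j=0 picked index 0: u0 ∈ [0, 1/10)
j=1 picked index 1: u0 ∈ [1/110, 19/275)
j=2 picked index 2: u0 ∈ [-6/275, 43/550)
j=3 picked index 4: u0 ∈ [3/110, 103/550)
j=4 picked index 4: u0 ∈ [-7/110, 53/550)
j=5 picked index 6: u0 ∈ [1/22, 8/55)
j=6 picked index 7: u0 ∈ [3/55, 129/550)
j=7 picked index 7: u0 ∈ [-2/55, 79/550)
j=8 picked index 8: u0 ∈ [29/550, 64/275)
j=9 picked index 8: u0 ∈ [-21/550, 39/275)
j=10 picked index 9: u0 ∈ [14/275, 39/550)
intersection: [3/55, 19/275)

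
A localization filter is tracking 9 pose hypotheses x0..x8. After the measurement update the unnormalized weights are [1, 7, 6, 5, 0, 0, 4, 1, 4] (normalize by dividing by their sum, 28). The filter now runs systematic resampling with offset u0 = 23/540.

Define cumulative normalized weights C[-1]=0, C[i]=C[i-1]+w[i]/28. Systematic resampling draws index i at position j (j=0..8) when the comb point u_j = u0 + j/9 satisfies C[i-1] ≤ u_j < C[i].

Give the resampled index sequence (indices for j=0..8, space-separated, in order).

1 1 1 2 2 3 6 6 8

C = [1/28, 2/7, 1/2, 19/28, 19/28, 19/28, 23/28, 6/7, 1]
j=0: u_0=23/540 ∈ [1/28, 2/7) → index 1
j=1: u_1=83/540 ∈ [1/28, 2/7) → index 1
j=2: u_2=143/540 ∈ [1/28, 2/7) → index 1
j=3: u_3=203/540 ∈ [2/7, 1/2) → index 2
j=4: u_4=263/540 ∈ [2/7, 1/2) → index 2
j=5: u_5=323/540 ∈ [1/2, 19/28) → index 3
j=6: u_6=383/540 ∈ [19/28, 23/28) → index 6
j=7: u_7=443/540 ∈ [19/28, 23/28) → index 6
j=8: u_8=503/540 ∈ [6/7, 1) → index 8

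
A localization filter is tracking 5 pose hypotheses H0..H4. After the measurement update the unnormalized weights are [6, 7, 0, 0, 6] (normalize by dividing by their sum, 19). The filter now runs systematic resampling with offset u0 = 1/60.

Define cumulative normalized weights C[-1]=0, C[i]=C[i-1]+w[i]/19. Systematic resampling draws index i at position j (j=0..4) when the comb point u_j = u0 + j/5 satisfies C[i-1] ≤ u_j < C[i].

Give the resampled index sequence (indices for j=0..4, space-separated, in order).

0 0 1 1 4

C = [6/19, 13/19, 13/19, 13/19, 1]
j=0: u_0=1/60 ∈ [0, 6/19) → index 0
j=1: u_1=13/60 ∈ [0, 6/19) → index 0
j=2: u_2=5/12 ∈ [6/19, 13/19) → index 1
j=3: u_3=37/60 ∈ [6/19, 13/19) → index 1
j=4: u_4=49/60 ∈ [13/19, 1) → index 4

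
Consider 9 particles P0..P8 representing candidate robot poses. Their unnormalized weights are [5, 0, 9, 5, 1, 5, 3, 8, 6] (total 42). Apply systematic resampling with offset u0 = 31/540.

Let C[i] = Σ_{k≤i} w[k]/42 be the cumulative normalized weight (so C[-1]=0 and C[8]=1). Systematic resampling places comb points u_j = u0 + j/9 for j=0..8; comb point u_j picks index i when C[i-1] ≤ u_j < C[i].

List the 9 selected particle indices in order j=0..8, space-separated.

C = [5/42, 5/42, 1/3, 19/42, 10/21, 25/42, 2/3, 6/7, 1]
j=0: u_0=31/540 ∈ [0, 5/42) → index 0
j=1: u_1=91/540 ∈ [5/42, 1/3) → index 2
j=2: u_2=151/540 ∈ [5/42, 1/3) → index 2
j=3: u_3=211/540 ∈ [1/3, 19/42) → index 3
j=4: u_4=271/540 ∈ [10/21, 25/42) → index 5
j=5: u_5=331/540 ∈ [25/42, 2/3) → index 6
j=6: u_6=391/540 ∈ [2/3, 6/7) → index 7
j=7: u_7=451/540 ∈ [2/3, 6/7) → index 7
j=8: u_8=511/540 ∈ [6/7, 1) → index 8

0 2 2 3 5 6 7 7 8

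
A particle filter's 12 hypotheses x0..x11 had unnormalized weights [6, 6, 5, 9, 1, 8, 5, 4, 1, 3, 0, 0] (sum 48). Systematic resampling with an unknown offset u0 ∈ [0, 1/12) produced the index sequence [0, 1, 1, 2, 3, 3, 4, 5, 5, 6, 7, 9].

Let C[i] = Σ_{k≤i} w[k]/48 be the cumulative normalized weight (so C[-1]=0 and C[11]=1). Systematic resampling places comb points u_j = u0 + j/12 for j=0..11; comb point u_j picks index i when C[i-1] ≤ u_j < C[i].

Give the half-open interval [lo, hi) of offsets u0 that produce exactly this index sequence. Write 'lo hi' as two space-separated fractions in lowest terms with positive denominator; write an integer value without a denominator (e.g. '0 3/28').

C = [1/8, 1/4, 17/48, 13/24, 9/16, 35/48, 5/6, 11/12, 15/16, 1, 1, 1]
j=0 picked index 0: u0 ∈ [0, 1/8)
j=1 picked index 1: u0 ∈ [1/24, 1/6)
j=2 picked index 1: u0 ∈ [-1/24, 1/12)
j=3 picked index 2: u0 ∈ [0, 5/48)
j=4 picked index 3: u0 ∈ [1/48, 5/24)
j=5 picked index 3: u0 ∈ [-1/16, 1/8)
j=6 picked index 4: u0 ∈ [1/24, 1/16)
j=7 picked index 5: u0 ∈ [-1/48, 7/48)
j=8 picked index 5: u0 ∈ [-5/48, 1/16)
j=9 picked index 6: u0 ∈ [-1/48, 1/12)
j=10 picked index 7: u0 ∈ [0, 1/12)
j=11 picked index 9: u0 ∈ [1/48, 1/12)
intersection: [1/24, 1/16)

1/24 1/16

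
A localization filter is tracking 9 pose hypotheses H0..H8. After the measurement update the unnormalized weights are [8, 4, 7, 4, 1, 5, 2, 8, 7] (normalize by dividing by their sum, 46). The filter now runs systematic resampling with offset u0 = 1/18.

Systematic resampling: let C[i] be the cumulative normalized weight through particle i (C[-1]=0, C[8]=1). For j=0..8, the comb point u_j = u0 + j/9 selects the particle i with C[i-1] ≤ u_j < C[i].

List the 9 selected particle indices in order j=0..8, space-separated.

C = [4/23, 6/23, 19/46, 1/2, 12/23, 29/46, 31/46, 39/46, 1]
j=0: u_0=1/18 ∈ [0, 4/23) → index 0
j=1: u_1=1/6 ∈ [0, 4/23) → index 0
j=2: u_2=5/18 ∈ [6/23, 19/46) → index 2
j=3: u_3=7/18 ∈ [6/23, 19/46) → index 2
j=4: u_4=1/2 ∈ [1/2, 12/23) → index 4
j=5: u_5=11/18 ∈ [12/23, 29/46) → index 5
j=6: u_6=13/18 ∈ [31/46, 39/46) → index 7
j=7: u_7=5/6 ∈ [31/46, 39/46) → index 7
j=8: u_8=17/18 ∈ [39/46, 1) → index 8

0 0 2 2 4 5 7 7 8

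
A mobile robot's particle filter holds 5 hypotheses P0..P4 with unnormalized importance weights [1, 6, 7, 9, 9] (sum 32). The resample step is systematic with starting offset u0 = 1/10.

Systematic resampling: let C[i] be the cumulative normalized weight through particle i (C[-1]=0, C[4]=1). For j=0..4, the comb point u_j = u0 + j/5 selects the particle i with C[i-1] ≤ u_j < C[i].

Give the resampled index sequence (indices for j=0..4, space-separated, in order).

C = [1/32, 7/32, 7/16, 23/32, 1]
j=0: u_0=1/10 ∈ [1/32, 7/32) → index 1
j=1: u_1=3/10 ∈ [7/32, 7/16) → index 2
j=2: u_2=1/2 ∈ [7/16, 23/32) → index 3
j=3: u_3=7/10 ∈ [7/16, 23/32) → index 3
j=4: u_4=9/10 ∈ [23/32, 1) → index 4

1 2 3 3 4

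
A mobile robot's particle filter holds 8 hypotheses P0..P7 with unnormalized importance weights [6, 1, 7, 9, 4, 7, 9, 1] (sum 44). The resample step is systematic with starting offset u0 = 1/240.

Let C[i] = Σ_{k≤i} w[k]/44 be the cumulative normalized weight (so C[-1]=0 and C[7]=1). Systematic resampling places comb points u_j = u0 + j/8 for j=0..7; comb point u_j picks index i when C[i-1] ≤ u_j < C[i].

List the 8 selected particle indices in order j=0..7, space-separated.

0 0 2 3 3 5 5 6

C = [3/22, 7/44, 7/22, 23/44, 27/44, 17/22, 43/44, 1]
j=0: u_0=1/240 ∈ [0, 3/22) → index 0
j=1: u_1=31/240 ∈ [0, 3/22) → index 0
j=2: u_2=61/240 ∈ [7/44, 7/22) → index 2
j=3: u_3=91/240 ∈ [7/22, 23/44) → index 3
j=4: u_4=121/240 ∈ [7/22, 23/44) → index 3
j=5: u_5=151/240 ∈ [27/44, 17/22) → index 5
j=6: u_6=181/240 ∈ [27/44, 17/22) → index 5
j=7: u_7=211/240 ∈ [17/22, 43/44) → index 6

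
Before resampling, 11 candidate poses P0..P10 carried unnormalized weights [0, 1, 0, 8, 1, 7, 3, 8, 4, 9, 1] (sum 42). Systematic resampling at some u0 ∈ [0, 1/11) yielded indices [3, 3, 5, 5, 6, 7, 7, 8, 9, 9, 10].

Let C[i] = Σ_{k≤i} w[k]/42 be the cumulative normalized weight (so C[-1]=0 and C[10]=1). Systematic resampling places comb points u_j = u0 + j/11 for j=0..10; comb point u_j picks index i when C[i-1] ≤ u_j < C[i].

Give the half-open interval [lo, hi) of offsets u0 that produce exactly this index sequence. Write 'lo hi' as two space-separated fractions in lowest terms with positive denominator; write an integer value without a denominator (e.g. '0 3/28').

C = [0, 1/42, 1/42, 3/14, 5/21, 17/42, 10/21, 2/3, 16/21, 41/42, 1]
j=0 picked index 3: u0 ∈ [1/42, 3/14)
j=1 picked index 3: u0 ∈ [-31/462, 19/154)
j=2 picked index 5: u0 ∈ [13/231, 103/462)
j=3 picked index 5: u0 ∈ [-8/231, 61/462)
j=4 picked index 6: u0 ∈ [19/462, 26/231)
j=5 picked index 7: u0 ∈ [5/231, 7/33)
j=6 picked index 7: u0 ∈ [-16/231, 4/33)
j=7 picked index 8: u0 ∈ [1/33, 29/231)
j=8 picked index 9: u0 ∈ [8/231, 115/462)
j=9 picked index 9: u0 ∈ [-13/231, 73/462)
j=10 picked index 10: u0 ∈ [31/462, 1/11)
intersection: [31/462, 1/11)

31/462 1/11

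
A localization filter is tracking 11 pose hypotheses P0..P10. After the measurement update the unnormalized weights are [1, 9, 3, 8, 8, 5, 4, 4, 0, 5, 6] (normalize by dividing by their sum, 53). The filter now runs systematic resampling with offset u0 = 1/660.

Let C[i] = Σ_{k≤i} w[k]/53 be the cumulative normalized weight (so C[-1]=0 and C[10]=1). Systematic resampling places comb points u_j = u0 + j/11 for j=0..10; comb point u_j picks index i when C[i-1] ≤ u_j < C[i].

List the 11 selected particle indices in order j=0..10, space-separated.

0 1 1 3 3 4 4 5 7 9 10

C = [1/53, 10/53, 13/53, 21/53, 29/53, 34/53, 38/53, 42/53, 42/53, 47/53, 1]
j=0: u_0=1/660 ∈ [0, 1/53) → index 0
j=1: u_1=61/660 ∈ [1/53, 10/53) → index 1
j=2: u_2=11/60 ∈ [1/53, 10/53) → index 1
j=3: u_3=181/660 ∈ [13/53, 21/53) → index 3
j=4: u_4=241/660 ∈ [13/53, 21/53) → index 3
j=5: u_5=301/660 ∈ [21/53, 29/53) → index 4
j=6: u_6=361/660 ∈ [21/53, 29/53) → index 4
j=7: u_7=421/660 ∈ [29/53, 34/53) → index 5
j=8: u_8=481/660 ∈ [38/53, 42/53) → index 7
j=9: u_9=541/660 ∈ [42/53, 47/53) → index 9
j=10: u_10=601/660 ∈ [47/53, 1) → index 10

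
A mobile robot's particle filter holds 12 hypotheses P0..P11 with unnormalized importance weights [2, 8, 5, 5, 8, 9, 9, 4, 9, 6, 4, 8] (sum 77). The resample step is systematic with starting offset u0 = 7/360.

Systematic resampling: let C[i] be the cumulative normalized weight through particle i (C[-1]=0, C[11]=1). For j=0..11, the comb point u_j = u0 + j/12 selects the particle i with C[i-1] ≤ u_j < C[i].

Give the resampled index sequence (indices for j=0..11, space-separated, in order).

0 1 2 4 4 5 6 7 8 9 10 11

C = [2/77, 10/77, 15/77, 20/77, 4/11, 37/77, 46/77, 50/77, 59/77, 65/77, 69/77, 1]
j=0: u_0=7/360 ∈ [0, 2/77) → index 0
j=1: u_1=37/360 ∈ [2/77, 10/77) → index 1
j=2: u_2=67/360 ∈ [10/77, 15/77) → index 2
j=3: u_3=97/360 ∈ [20/77, 4/11) → index 4
j=4: u_4=127/360 ∈ [20/77, 4/11) → index 4
j=5: u_5=157/360 ∈ [4/11, 37/77) → index 5
j=6: u_6=187/360 ∈ [37/77, 46/77) → index 6
j=7: u_7=217/360 ∈ [46/77, 50/77) → index 7
j=8: u_8=247/360 ∈ [50/77, 59/77) → index 8
j=9: u_9=277/360 ∈ [59/77, 65/77) → index 9
j=10: u_10=307/360 ∈ [65/77, 69/77) → index 10
j=11: u_11=337/360 ∈ [69/77, 1) → index 11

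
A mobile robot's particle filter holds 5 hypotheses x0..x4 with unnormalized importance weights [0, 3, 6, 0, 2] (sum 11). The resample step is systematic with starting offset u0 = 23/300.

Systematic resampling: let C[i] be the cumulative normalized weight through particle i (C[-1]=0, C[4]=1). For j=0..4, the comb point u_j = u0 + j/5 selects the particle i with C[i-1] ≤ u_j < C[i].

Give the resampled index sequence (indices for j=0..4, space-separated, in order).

1 2 2 2 4

C = [0, 3/11, 9/11, 9/11, 1]
j=0: u_0=23/300 ∈ [0, 3/11) → index 1
j=1: u_1=83/300 ∈ [3/11, 9/11) → index 2
j=2: u_2=143/300 ∈ [3/11, 9/11) → index 2
j=3: u_3=203/300 ∈ [3/11, 9/11) → index 2
j=4: u_4=263/300 ∈ [9/11, 1) → index 4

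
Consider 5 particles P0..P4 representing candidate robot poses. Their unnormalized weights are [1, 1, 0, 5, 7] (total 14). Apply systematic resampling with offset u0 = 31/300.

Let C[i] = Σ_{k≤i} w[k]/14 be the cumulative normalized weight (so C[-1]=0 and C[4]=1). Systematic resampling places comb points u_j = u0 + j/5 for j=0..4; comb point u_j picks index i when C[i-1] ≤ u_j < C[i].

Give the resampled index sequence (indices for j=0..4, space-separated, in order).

1 3 4 4 4

C = [1/14, 1/7, 1/7, 1/2, 1]
j=0: u_0=31/300 ∈ [1/14, 1/7) → index 1
j=1: u_1=91/300 ∈ [1/7, 1/2) → index 3
j=2: u_2=151/300 ∈ [1/2, 1) → index 4
j=3: u_3=211/300 ∈ [1/2, 1) → index 4
j=4: u_4=271/300 ∈ [1/2, 1) → index 4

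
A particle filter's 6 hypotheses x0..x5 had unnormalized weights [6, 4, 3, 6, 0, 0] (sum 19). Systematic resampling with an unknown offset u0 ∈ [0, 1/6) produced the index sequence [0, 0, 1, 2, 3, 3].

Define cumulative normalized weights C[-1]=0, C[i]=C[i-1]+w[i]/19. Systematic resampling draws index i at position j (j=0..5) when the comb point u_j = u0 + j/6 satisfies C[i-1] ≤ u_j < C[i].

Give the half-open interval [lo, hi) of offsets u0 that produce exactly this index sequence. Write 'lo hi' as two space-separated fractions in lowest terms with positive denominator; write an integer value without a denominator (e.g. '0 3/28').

C = [6/19, 10/19, 13/19, 1, 1, 1]
j=0 picked index 0: u0 ∈ [0, 6/19)
j=1 picked index 0: u0 ∈ [-1/6, 17/114)
j=2 picked index 1: u0 ∈ [-1/57, 11/57)
j=3 picked index 2: u0 ∈ [1/38, 7/38)
j=4 picked index 3: u0 ∈ [1/57, 1/3)
j=5 picked index 3: u0 ∈ [-17/114, 1/6)
intersection: [1/38, 17/114)

1/38 17/114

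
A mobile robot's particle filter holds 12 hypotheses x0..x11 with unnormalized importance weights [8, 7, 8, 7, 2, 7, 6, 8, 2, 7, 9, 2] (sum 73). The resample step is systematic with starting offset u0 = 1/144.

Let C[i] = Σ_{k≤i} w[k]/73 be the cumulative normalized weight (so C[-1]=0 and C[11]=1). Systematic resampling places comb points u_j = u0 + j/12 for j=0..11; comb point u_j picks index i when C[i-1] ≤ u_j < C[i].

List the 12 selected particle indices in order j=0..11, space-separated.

C = [8/73, 15/73, 23/73, 30/73, 32/73, 39/73, 45/73, 53/73, 55/73, 62/73, 71/73, 1]
j=0: u_0=1/144 ∈ [0, 8/73) → index 0
j=1: u_1=13/144 ∈ [0, 8/73) → index 0
j=2: u_2=25/144 ∈ [8/73, 15/73) → index 1
j=3: u_3=37/144 ∈ [15/73, 23/73) → index 2
j=4: u_4=49/144 ∈ [23/73, 30/73) → index 3
j=5: u_5=61/144 ∈ [30/73, 32/73) → index 4
j=6: u_6=73/144 ∈ [32/73, 39/73) → index 5
j=7: u_7=85/144 ∈ [39/73, 45/73) → index 6
j=8: u_8=97/144 ∈ [45/73, 53/73) → index 7
j=9: u_9=109/144 ∈ [55/73, 62/73) → index 9
j=10: u_10=121/144 ∈ [55/73, 62/73) → index 9
j=11: u_11=133/144 ∈ [62/73, 71/73) → index 10

0 0 1 2 3 4 5 6 7 9 9 10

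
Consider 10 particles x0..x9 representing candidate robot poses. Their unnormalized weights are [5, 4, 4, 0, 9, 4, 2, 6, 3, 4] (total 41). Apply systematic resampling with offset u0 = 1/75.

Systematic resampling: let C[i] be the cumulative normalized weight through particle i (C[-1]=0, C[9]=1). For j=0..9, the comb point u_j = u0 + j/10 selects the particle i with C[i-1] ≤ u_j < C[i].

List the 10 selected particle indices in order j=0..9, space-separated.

C = [5/41, 9/41, 13/41, 13/41, 22/41, 26/41, 28/41, 34/41, 37/41, 1]
j=0: u_0=1/75 ∈ [0, 5/41) → index 0
j=1: u_1=17/150 ∈ [0, 5/41) → index 0
j=2: u_2=16/75 ∈ [5/41, 9/41) → index 1
j=3: u_3=47/150 ∈ [9/41, 13/41) → index 2
j=4: u_4=31/75 ∈ [13/41, 22/41) → index 4
j=5: u_5=77/150 ∈ [13/41, 22/41) → index 4
j=6: u_6=46/75 ∈ [22/41, 26/41) → index 5
j=7: u_7=107/150 ∈ [28/41, 34/41) → index 7
j=8: u_8=61/75 ∈ [28/41, 34/41) → index 7
j=9: u_9=137/150 ∈ [37/41, 1) → index 9

0 0 1 2 4 4 5 7 7 9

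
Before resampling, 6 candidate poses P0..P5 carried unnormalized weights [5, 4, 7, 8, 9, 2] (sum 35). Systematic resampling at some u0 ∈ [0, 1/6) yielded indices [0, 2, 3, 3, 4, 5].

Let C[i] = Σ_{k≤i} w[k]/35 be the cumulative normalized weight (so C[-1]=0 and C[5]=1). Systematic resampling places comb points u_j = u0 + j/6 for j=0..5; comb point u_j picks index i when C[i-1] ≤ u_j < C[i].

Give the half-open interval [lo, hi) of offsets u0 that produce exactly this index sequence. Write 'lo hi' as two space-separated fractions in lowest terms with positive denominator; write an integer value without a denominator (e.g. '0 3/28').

13/105 1/7

C = [1/7, 9/35, 16/35, 24/35, 33/35, 1]
j=0 picked index 0: u0 ∈ [0, 1/7)
j=1 picked index 2: u0 ∈ [19/210, 61/210)
j=2 picked index 3: u0 ∈ [13/105, 37/105)
j=3 picked index 3: u0 ∈ [-3/70, 13/70)
j=4 picked index 4: u0 ∈ [2/105, 29/105)
j=5 picked index 5: u0 ∈ [23/210, 1/6)
intersection: [13/105, 1/7)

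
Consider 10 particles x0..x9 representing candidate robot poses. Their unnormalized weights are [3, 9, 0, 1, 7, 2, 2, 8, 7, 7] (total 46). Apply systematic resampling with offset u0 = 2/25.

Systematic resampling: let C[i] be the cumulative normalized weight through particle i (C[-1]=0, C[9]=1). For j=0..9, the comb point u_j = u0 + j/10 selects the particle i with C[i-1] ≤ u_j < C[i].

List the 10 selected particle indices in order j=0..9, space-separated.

C = [3/46, 6/23, 6/23, 13/46, 10/23, 11/23, 12/23, 16/23, 39/46, 1]
j=0: u_0=2/25 ∈ [3/46, 6/23) → index 1
j=1: u_1=9/50 ∈ [3/46, 6/23) → index 1
j=2: u_2=7/25 ∈ [6/23, 13/46) → index 3
j=3: u_3=19/50 ∈ [13/46, 10/23) → index 4
j=4: u_4=12/25 ∈ [11/23, 12/23) → index 6
j=5: u_5=29/50 ∈ [12/23, 16/23) → index 7
j=6: u_6=17/25 ∈ [12/23, 16/23) → index 7
j=7: u_7=39/50 ∈ [16/23, 39/46) → index 8
j=8: u_8=22/25 ∈ [39/46, 1) → index 9
j=9: u_9=49/50 ∈ [39/46, 1) → index 9

1 1 3 4 6 7 7 8 9 9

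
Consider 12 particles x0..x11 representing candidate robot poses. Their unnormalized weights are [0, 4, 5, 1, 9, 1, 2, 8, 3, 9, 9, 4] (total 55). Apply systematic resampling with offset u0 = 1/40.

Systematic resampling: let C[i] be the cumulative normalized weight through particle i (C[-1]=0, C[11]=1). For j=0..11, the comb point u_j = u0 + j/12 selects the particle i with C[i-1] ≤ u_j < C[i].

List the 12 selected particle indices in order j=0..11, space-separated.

C = [0, 4/55, 9/55, 2/11, 19/55, 4/11, 2/5, 6/11, 3/5, 42/55, 51/55, 1]
j=0: u_0=1/40 ∈ [0, 4/55) → index 1
j=1: u_1=13/120 ∈ [4/55, 9/55) → index 2
j=2: u_2=23/120 ∈ [2/11, 19/55) → index 4
j=3: u_3=11/40 ∈ [2/11, 19/55) → index 4
j=4: u_4=43/120 ∈ [19/55, 4/11) → index 5
j=5: u_5=53/120 ∈ [2/5, 6/11) → index 7
j=6: u_6=21/40 ∈ [2/5, 6/11) → index 7
j=7: u_7=73/120 ∈ [3/5, 42/55) → index 9
j=8: u_8=83/120 ∈ [3/5, 42/55) → index 9
j=9: u_9=31/40 ∈ [42/55, 51/55) → index 10
j=10: u_10=103/120 ∈ [42/55, 51/55) → index 10
j=11: u_11=113/120 ∈ [51/55, 1) → index 11

1 2 4 4 5 7 7 9 9 10 10 11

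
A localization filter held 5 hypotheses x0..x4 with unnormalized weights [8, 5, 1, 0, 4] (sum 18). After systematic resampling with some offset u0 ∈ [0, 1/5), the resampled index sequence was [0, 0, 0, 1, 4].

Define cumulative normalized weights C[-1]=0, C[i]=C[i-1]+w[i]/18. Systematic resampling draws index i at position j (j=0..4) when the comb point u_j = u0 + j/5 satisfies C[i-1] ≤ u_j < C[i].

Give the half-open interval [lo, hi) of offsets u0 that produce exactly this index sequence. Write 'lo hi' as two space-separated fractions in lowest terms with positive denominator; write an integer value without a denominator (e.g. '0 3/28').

0 2/45

C = [4/9, 13/18, 7/9, 7/9, 1]
j=0 picked index 0: u0 ∈ [0, 4/9)
j=1 picked index 0: u0 ∈ [-1/5, 11/45)
j=2 picked index 0: u0 ∈ [-2/5, 2/45)
j=3 picked index 1: u0 ∈ [-7/45, 11/90)
j=4 picked index 4: u0 ∈ [-1/45, 1/5)
intersection: [0, 2/45)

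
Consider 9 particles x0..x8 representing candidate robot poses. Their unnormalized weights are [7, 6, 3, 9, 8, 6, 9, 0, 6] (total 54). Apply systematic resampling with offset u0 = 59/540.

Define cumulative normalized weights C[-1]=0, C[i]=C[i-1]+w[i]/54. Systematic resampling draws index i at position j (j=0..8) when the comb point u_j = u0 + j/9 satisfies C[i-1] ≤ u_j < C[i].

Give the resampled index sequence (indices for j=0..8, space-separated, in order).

C = [7/54, 13/54, 8/27, 25/54, 11/18, 13/18, 8/9, 8/9, 1]
j=0: u_0=59/540 ∈ [0, 7/54) → index 0
j=1: u_1=119/540 ∈ [7/54, 13/54) → index 1
j=2: u_2=179/540 ∈ [8/27, 25/54) → index 3
j=3: u_3=239/540 ∈ [8/27, 25/54) → index 3
j=4: u_4=299/540 ∈ [25/54, 11/18) → index 4
j=5: u_5=359/540 ∈ [11/18, 13/18) → index 5
j=6: u_6=419/540 ∈ [13/18, 8/9) → index 6
j=7: u_7=479/540 ∈ [13/18, 8/9) → index 6
j=8: u_8=539/540 ∈ [8/9, 1) → index 8

0 1 3 3 4 5 6 6 8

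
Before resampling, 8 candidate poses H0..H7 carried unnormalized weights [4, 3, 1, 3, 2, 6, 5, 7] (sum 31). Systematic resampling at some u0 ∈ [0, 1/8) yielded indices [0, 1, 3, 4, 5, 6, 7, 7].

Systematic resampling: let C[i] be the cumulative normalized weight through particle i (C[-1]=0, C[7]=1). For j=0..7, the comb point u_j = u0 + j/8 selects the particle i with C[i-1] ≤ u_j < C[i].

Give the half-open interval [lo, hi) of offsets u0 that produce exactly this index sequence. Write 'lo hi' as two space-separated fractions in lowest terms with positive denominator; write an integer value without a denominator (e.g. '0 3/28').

C = [4/31, 7/31, 8/31, 11/31, 13/31, 19/31, 24/31, 1]
j=0 picked index 0: u0 ∈ [0, 4/31)
j=1 picked index 1: u0 ∈ [1/248, 25/248)
j=2 picked index 3: u0 ∈ [1/124, 13/124)
j=3 picked index 4: u0 ∈ [-5/248, 11/248)
j=4 picked index 5: u0 ∈ [-5/62, 7/62)
j=5 picked index 6: u0 ∈ [-3/248, 37/248)
j=6 picked index 7: u0 ∈ [3/124, 1/4)
j=7 picked index 7: u0 ∈ [-25/248, 1/8)
intersection: [3/124, 11/248)

3/124 11/248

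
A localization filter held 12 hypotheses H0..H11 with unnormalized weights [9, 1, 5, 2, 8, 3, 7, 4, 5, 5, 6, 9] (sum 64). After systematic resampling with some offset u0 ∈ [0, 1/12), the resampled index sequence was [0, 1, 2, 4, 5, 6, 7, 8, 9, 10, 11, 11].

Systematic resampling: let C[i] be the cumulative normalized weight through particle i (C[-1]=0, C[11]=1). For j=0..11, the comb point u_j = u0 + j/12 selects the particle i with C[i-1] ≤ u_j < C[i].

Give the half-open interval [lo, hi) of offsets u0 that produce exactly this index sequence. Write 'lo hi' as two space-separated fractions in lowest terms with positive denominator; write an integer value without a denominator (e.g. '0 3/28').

C = [9/64, 5/32, 15/64, 17/64, 25/64, 7/16, 35/64, 39/64, 11/16, 49/64, 55/64, 1]
j=0 picked index 0: u0 ∈ [0, 9/64)
j=1 picked index 1: u0 ∈ [11/192, 7/96)
j=2 picked index 2: u0 ∈ [-1/96, 13/192)
j=3 picked index 4: u0 ∈ [1/64, 9/64)
j=4 picked index 5: u0 ∈ [11/192, 5/48)
j=5 picked index 6: u0 ∈ [1/48, 25/192)
j=6 picked index 7: u0 ∈ [3/64, 7/64)
j=7 picked index 8: u0 ∈ [5/192, 5/48)
j=8 picked index 9: u0 ∈ [1/48, 19/192)
j=9 picked index 10: u0 ∈ [1/64, 7/64)
j=10 picked index 11: u0 ∈ [5/192, 1/6)
j=11 picked index 11: u0 ∈ [-11/192, 1/12)
intersection: [11/192, 13/192)

11/192 13/192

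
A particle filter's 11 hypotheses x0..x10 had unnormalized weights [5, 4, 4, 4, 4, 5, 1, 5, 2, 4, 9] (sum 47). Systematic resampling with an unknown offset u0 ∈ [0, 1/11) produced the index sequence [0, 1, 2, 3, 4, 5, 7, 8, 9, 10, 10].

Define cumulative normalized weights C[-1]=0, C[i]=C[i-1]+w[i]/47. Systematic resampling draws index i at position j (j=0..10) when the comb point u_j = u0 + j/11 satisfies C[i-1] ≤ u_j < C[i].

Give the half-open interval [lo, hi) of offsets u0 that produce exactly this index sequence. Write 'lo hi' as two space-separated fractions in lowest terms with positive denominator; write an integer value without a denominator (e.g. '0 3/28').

23/517 42/517

C = [5/47, 9/47, 13/47, 17/47, 21/47, 26/47, 27/47, 32/47, 34/47, 38/47, 1]
j=0 picked index 0: u0 ∈ [0, 5/47)
j=1 picked index 1: u0 ∈ [8/517, 52/517)
j=2 picked index 2: u0 ∈ [5/517, 49/517)
j=3 picked index 3: u0 ∈ [2/517, 46/517)
j=4 picked index 4: u0 ∈ [-1/517, 43/517)
j=5 picked index 5: u0 ∈ [-4/517, 51/517)
j=6 picked index 7: u0 ∈ [15/517, 70/517)
j=7 picked index 8: u0 ∈ [23/517, 45/517)
j=8 picked index 9: u0 ∈ [-2/517, 42/517)
j=9 picked index 10: u0 ∈ [-5/517, 2/11)
j=10 picked index 10: u0 ∈ [-52/517, 1/11)
intersection: [23/517, 42/517)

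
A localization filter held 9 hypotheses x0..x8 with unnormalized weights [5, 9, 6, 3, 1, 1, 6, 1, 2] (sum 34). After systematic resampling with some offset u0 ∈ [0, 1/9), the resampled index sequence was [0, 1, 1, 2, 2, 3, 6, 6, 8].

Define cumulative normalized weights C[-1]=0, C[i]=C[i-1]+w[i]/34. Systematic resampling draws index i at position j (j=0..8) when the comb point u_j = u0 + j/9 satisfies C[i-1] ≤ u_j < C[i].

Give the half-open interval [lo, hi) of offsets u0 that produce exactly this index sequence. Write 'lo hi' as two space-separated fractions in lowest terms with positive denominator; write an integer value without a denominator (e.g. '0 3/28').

4/51 1/9

C = [5/34, 7/17, 10/17, 23/34, 12/17, 25/34, 31/34, 16/17, 1]
j=0 picked index 0: u0 ∈ [0, 5/34)
j=1 picked index 1: u0 ∈ [11/306, 46/153)
j=2 picked index 1: u0 ∈ [-23/306, 29/153)
j=3 picked index 2: u0 ∈ [4/51, 13/51)
j=4 picked index 2: u0 ∈ [-5/153, 22/153)
j=5 picked index 3: u0 ∈ [5/153, 37/306)
j=6 picked index 6: u0 ∈ [7/102, 25/102)
j=7 picked index 6: u0 ∈ [-13/306, 41/306)
j=8 picked index 8: u0 ∈ [8/153, 1/9)
intersection: [4/51, 1/9)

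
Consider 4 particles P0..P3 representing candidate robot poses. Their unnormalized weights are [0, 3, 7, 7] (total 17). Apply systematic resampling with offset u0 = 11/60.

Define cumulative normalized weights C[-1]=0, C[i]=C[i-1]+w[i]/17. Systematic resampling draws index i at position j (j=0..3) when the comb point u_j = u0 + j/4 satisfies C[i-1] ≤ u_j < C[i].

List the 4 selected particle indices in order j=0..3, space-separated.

C = [0, 3/17, 10/17, 1]
j=0: u_0=11/60 ∈ [3/17, 10/17) → index 2
j=1: u_1=13/30 ∈ [3/17, 10/17) → index 2
j=2: u_2=41/60 ∈ [10/17, 1) → index 3
j=3: u_3=14/15 ∈ [10/17, 1) → index 3

2 2 3 3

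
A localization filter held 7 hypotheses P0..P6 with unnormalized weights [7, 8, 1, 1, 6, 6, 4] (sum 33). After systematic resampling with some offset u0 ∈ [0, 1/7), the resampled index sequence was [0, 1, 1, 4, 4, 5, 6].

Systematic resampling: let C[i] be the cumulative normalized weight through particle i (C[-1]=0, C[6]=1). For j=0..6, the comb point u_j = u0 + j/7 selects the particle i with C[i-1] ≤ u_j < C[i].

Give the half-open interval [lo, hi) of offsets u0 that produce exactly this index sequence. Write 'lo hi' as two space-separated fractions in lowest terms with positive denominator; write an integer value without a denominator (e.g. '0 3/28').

20/231 29/231

C = [7/33, 5/11, 16/33, 17/33, 23/33, 29/33, 1]
j=0 picked index 0: u0 ∈ [0, 7/33)
j=1 picked index 1: u0 ∈ [16/231, 24/77)
j=2 picked index 1: u0 ∈ [-17/231, 13/77)
j=3 picked index 4: u0 ∈ [20/231, 62/231)
j=4 picked index 4: u0 ∈ [-13/231, 29/231)
j=5 picked index 5: u0 ∈ [-4/231, 38/231)
j=6 picked index 6: u0 ∈ [5/231, 1/7)
intersection: [20/231, 29/231)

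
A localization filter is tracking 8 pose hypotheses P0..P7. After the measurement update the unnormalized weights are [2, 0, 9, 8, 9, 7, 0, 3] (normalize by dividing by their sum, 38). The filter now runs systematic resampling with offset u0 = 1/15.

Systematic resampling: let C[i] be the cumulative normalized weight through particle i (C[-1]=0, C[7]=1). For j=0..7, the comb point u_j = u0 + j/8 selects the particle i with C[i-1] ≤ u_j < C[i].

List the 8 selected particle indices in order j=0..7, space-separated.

C = [1/19, 1/19, 11/38, 1/2, 14/19, 35/38, 35/38, 1]
j=0: u_0=1/15 ∈ [1/19, 11/38) → index 2
j=1: u_1=23/120 ∈ [1/19, 11/38) → index 2
j=2: u_2=19/60 ∈ [11/38, 1/2) → index 3
j=3: u_3=53/120 ∈ [11/38, 1/2) → index 3
j=4: u_4=17/30 ∈ [1/2, 14/19) → index 4
j=5: u_5=83/120 ∈ [1/2, 14/19) → index 4
j=6: u_6=49/60 ∈ [14/19, 35/38) → index 5
j=7: u_7=113/120 ∈ [35/38, 1) → index 7

2 2 3 3 4 4 5 7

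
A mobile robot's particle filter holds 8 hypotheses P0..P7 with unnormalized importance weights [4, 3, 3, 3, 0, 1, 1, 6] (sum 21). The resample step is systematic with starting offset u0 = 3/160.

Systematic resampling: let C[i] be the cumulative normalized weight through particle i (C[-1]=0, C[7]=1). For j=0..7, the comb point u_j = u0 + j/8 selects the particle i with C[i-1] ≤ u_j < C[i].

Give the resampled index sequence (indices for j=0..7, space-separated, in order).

C = [4/21, 1/3, 10/21, 13/21, 13/21, 2/3, 5/7, 1]
j=0: u_0=3/160 ∈ [0, 4/21) → index 0
j=1: u_1=23/160 ∈ [0, 4/21) → index 0
j=2: u_2=43/160 ∈ [4/21, 1/3) → index 1
j=3: u_3=63/160 ∈ [1/3, 10/21) → index 2
j=4: u_4=83/160 ∈ [10/21, 13/21) → index 3
j=5: u_5=103/160 ∈ [13/21, 2/3) → index 5
j=6: u_6=123/160 ∈ [5/7, 1) → index 7
j=7: u_7=143/160 ∈ [5/7, 1) → index 7

0 0 1 2 3 5 7 7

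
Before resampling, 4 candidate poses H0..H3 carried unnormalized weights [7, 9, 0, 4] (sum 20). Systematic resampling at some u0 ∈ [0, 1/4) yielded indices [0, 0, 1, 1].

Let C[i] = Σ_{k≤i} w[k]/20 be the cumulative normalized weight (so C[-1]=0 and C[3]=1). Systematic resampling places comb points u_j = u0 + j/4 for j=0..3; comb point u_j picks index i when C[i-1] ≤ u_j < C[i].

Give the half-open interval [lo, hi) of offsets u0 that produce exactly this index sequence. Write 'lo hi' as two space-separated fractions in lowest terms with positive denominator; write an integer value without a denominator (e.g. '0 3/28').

C = [7/20, 4/5, 4/5, 1]
j=0 picked index 0: u0 ∈ [0, 7/20)
j=1 picked index 0: u0 ∈ [-1/4, 1/10)
j=2 picked index 1: u0 ∈ [-3/20, 3/10)
j=3 picked index 1: u0 ∈ [-2/5, 1/20)
intersection: [0, 1/20)

0 1/20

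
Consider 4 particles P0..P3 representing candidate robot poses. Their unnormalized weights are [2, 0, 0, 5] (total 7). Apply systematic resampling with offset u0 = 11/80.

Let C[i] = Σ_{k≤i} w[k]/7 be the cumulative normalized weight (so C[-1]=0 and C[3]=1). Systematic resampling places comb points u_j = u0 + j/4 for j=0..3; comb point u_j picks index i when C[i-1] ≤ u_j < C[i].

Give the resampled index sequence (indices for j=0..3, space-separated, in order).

0 3 3 3

C = [2/7, 2/7, 2/7, 1]
j=0: u_0=11/80 ∈ [0, 2/7) → index 0
j=1: u_1=31/80 ∈ [2/7, 1) → index 3
j=2: u_2=51/80 ∈ [2/7, 1) → index 3
j=3: u_3=71/80 ∈ [2/7, 1) → index 3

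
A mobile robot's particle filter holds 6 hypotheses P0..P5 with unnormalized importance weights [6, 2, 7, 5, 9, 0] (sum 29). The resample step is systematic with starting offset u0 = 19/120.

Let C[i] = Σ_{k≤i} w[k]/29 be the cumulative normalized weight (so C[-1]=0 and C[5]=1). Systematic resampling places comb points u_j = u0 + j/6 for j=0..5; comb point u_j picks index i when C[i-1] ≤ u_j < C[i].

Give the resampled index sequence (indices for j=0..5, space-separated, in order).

C = [6/29, 8/29, 15/29, 20/29, 1, 1]
j=0: u_0=19/120 ∈ [0, 6/29) → index 0
j=1: u_1=13/40 ∈ [8/29, 15/29) → index 2
j=2: u_2=59/120 ∈ [8/29, 15/29) → index 2
j=3: u_3=79/120 ∈ [15/29, 20/29) → index 3
j=4: u_4=33/40 ∈ [20/29, 1) → index 4
j=5: u_5=119/120 ∈ [20/29, 1) → index 4

0 2 2 3 4 4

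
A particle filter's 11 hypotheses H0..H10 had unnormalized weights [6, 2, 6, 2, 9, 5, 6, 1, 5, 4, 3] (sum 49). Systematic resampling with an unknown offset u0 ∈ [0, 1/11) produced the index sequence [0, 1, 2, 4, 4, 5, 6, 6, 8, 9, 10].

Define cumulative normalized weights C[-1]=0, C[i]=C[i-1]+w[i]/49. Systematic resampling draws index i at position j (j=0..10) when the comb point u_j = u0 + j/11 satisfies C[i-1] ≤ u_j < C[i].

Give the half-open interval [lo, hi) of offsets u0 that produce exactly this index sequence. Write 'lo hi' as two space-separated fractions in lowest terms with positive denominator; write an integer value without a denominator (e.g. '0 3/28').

36/539 39/539

C = [6/49, 8/49, 2/7, 16/49, 25/49, 30/49, 36/49, 37/49, 6/7, 46/49, 1]
j=0 picked index 0: u0 ∈ [0, 6/49)
j=1 picked index 1: u0 ∈ [17/539, 39/539)
j=2 picked index 2: u0 ∈ [-10/539, 8/77)
j=3 picked index 4: u0 ∈ [29/539, 128/539)
j=4 picked index 4: u0 ∈ [-20/539, 79/539)
j=5 picked index 5: u0 ∈ [30/539, 85/539)
j=6 picked index 6: u0 ∈ [36/539, 102/539)
j=7 picked index 6: u0 ∈ [-13/539, 53/539)
j=8 picked index 8: u0 ∈ [15/539, 10/77)
j=9 picked index 9: u0 ∈ [3/77, 65/539)
j=10 picked index 10: u0 ∈ [16/539, 1/11)
intersection: [36/539, 39/539)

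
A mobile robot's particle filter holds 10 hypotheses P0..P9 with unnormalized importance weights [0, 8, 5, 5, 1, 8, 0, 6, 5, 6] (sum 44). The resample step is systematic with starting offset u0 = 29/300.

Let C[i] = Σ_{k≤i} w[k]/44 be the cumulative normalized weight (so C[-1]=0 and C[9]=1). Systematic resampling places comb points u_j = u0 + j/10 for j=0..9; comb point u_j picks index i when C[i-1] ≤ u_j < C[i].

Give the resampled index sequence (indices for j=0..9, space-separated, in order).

1 2 3 3 5 5 7 8 9 9

C = [0, 2/11, 13/44, 9/22, 19/44, 27/44, 27/44, 3/4, 19/22, 1]
j=0: u_0=29/300 ∈ [0, 2/11) → index 1
j=1: u_1=59/300 ∈ [2/11, 13/44) → index 2
j=2: u_2=89/300 ∈ [13/44, 9/22) → index 3
j=3: u_3=119/300 ∈ [13/44, 9/22) → index 3
j=4: u_4=149/300 ∈ [19/44, 27/44) → index 5
j=5: u_5=179/300 ∈ [19/44, 27/44) → index 5
j=6: u_6=209/300 ∈ [27/44, 3/4) → index 7
j=7: u_7=239/300 ∈ [3/4, 19/22) → index 8
j=8: u_8=269/300 ∈ [19/22, 1) → index 9
j=9: u_9=299/300 ∈ [19/22, 1) → index 9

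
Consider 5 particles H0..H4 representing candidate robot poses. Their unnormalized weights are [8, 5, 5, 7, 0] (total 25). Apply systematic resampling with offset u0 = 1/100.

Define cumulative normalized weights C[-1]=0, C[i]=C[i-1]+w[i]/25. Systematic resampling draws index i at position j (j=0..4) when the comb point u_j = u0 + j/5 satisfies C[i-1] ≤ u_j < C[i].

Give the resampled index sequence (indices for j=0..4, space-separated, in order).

C = [8/25, 13/25, 18/25, 1, 1]
j=0: u_0=1/100 ∈ [0, 8/25) → index 0
j=1: u_1=21/100 ∈ [0, 8/25) → index 0
j=2: u_2=41/100 ∈ [8/25, 13/25) → index 1
j=3: u_3=61/100 ∈ [13/25, 18/25) → index 2
j=4: u_4=81/100 ∈ [18/25, 1) → index 3

0 0 1 2 3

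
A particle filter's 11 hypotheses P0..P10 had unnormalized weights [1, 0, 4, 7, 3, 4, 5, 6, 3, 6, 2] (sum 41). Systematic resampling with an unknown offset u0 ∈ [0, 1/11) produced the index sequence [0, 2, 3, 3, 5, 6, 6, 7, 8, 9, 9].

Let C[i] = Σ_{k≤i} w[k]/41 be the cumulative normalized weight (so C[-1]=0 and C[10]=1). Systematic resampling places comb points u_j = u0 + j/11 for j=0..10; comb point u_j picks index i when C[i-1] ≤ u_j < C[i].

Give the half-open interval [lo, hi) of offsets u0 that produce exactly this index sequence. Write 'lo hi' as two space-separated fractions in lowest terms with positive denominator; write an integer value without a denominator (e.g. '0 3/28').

4/451 9/451

C = [1/41, 1/41, 5/41, 12/41, 15/41, 19/41, 24/41, 30/41, 33/41, 39/41, 1]
j=0 picked index 0: u0 ∈ [0, 1/41)
j=1 picked index 2: u0 ∈ [-30/451, 14/451)
j=2 picked index 3: u0 ∈ [-27/451, 50/451)
j=3 picked index 3: u0 ∈ [-68/451, 9/451)
j=4 picked index 5: u0 ∈ [1/451, 45/451)
j=5 picked index 6: u0 ∈ [4/451, 59/451)
j=6 picked index 6: u0 ∈ [-37/451, 18/451)
j=7 picked index 7: u0 ∈ [-23/451, 43/451)
j=8 picked index 8: u0 ∈ [2/451, 35/451)
j=9 picked index 9: u0 ∈ [-6/451, 60/451)
j=10 picked index 9: u0 ∈ [-47/451, 19/451)
intersection: [4/451, 9/451)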